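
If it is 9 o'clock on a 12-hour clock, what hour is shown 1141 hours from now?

1141 = 95·12 + 1, so 1141 mod 12 = 1.
9 + 1 → 10 on a 12-hour dial.

10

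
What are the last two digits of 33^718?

By repeated squaring mod 100: 33^1≡33, 33^2≡89, 33^4≡21, 33^8≡41, 33^16≡81, 33^32≡61, 33^64≡21, 33^128≡41, 33^256≡81, 33^512≡61.
Since 718 = 2 + 4 + 8 + 64 + 128 + 512 in binary, 33^718 ≡ 89·21·41·21·41·61 ≡ 9 (mod 100).

09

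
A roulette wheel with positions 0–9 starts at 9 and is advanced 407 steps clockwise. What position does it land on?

6

407 mod 10 = 7 (since 40·10 = 400).
(9 + 7) mod 10 = 6.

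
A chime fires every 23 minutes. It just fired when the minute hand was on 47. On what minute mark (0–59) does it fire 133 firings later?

46

133·23 = 3059.
3059 mod 60 = 59 (since 50·60 = 3000).
(47 + 59) mod 60 = 46.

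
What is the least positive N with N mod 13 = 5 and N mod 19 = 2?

135

Since 19·11 ≡ 1 (mod 13), take x = 2 + 19·((5−2)·11 mod 13) = 2 + 19·7 = 135.
Check: 135 mod 13 = 5, 135 mod 19 = 2.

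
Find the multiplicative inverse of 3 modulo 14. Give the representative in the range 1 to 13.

5

14 = 4·3 + 2
3 = 1·2 + 1
2 = 2·1 + 0
Back-substituting gives 3·5 ≡ 1 (mod 14).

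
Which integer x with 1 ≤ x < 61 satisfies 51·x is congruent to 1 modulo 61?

61 = 1·51 + 10
51 = 5·10 + 1
10 = 10·1 + 0
Back-substituting gives 51·6 ≡ 1 (mod 61).

6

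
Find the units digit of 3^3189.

The units digit of 3^n cycles with period 4: 3, 9, 7, 1, …
3189 leaves remainder 1 on division by 4, so 3^3189 ends in 3.

3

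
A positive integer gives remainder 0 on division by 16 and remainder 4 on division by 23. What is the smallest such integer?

x ≡ 0 (mod 16) gives x ∈ {0, 16, 32, 48, 64, 80, 96}.
The first of these with x mod 23 = 4 is 96.

96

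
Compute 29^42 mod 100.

41

Square-and-reduce mod 100: 29^1≡29, 29^2≡41, 29^4≡81, 29^8≡61, 29^16≡21, 29^32≡41.
Since 42 = 2 + 8 + 32 in binary, 29^42 ≡ 41·61·41 ≡ 41 (mod 100).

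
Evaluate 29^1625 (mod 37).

By repeated squaring mod 37: 29^1≡29, 29^2≡27, 29^4≡26, 29^8≡10, 29^16≡26, 29^32≡10, 29^64≡26, 29^128≡10, 29^256≡26, 29^512≡10, 29^1024≡26.
1625 = 1 + 8 + 16 + 64 + 512 + 1024, so 29^1625 ≡ 29·10·26·26·10·26 ≡ 14 (mod 37).

14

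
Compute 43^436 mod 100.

1

Square-and-reduce mod 100: 43^1≡43, 43^2≡49, 43^4≡1, 43^8≡1, 43^16≡1, 43^32≡1, 43^64≡1, 43^128≡1, 43^256≡1.
436 = 4 + 16 + 32 + 128 + 256, so 43^436 ≡ 1·1·1·1·1 ≡ 1 (mod 100).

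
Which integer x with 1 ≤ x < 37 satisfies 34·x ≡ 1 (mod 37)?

34·12 = 408 = 11·37 + 1, so 34⁻¹ ≡ 12 (mod 37).

12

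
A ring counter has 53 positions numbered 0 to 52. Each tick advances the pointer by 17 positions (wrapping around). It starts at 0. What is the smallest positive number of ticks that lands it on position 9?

13

The inverse of 17 mod 53 is 25 (since 17·25 = 425 ≡ 1).
Multiplying both sides by 25: x ≡ 25·9 = 225 ≡ 13 (mod 53).
Check: 17·13 = 221 = 4·53 + 9.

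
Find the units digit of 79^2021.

9

The units digit of 79^n cycles with period 2: 9, 1, …
2021 leaves remainder 1 on division by 2, so 79^2021 ends in 9.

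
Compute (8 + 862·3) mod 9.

862·3 = 2586.
2586 = 287·9 + 3, so 2586 mod 9 = 3.
(8 + 3) mod 9 = 2.

2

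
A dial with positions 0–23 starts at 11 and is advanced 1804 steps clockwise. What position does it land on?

1804 = 75·24 + 4, so 1804 mod 24 = 4.
(11 + 4) mod 24 = 15.

15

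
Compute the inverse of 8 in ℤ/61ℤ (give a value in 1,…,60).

8·23 = 184 = 3·61 + 1, so 8⁻¹ ≡ 23 (mod 61).

23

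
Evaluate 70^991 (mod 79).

Successive squares of 70 mod 79: 70^1≡70, 70^2≡2, 70^4≡4, 70^8≡16, 70^16≡19, 70^32≡45, 70^64≡50, 70^128≡51, 70^256≡73, 70^512≡36.
Since 991 = 1 + 2 + 4 + 8 + 16 + 64 + 128 + 256 + 512 in binary, 70^991 ≡ 70·2·4·16·19·50·51·73·36 ≡ 60 (mod 79).

60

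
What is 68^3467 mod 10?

2

Last digits of 8^n: 8, 4, 2, 6 (period 4).
3467 leaves remainder 3 on division by 4, so 68^3467 ends in 2.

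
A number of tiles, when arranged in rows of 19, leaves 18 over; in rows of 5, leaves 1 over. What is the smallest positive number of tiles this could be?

56

x ≡ 1 (mod 5) gives x ∈ {1, 6, 11, 16, 21, 26, 31, 36, …}.
The first of these with x mod 19 = 18 is 56.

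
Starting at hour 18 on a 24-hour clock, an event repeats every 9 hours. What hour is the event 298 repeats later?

12

298·9 = 2682.
2682 mod 24 = 18 (since 111·24 = 2664).
(18 + 18) mod 24 = 12.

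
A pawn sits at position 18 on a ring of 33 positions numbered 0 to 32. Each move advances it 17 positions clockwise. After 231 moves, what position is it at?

231·17 = 3927.
Dividing 3927 by 33 gives quotient 119 and remainder 0.
(18 + 0) mod 33 = 18.

18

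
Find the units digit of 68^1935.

2

Last digits of 8^n: 8, 4, 2, 6 (period 4).
1935 mod 4 = 3, so the last digit matches 8^3 = 2.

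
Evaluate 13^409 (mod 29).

22

Square-and-reduce mod 29: 13^1≡13, 13^2≡24, 13^4≡25, 13^8≡16, 13^16≡24, 13^32≡25, 13^64≡16, 13^128≡24, 13^256≡25.
409 = 1 + 8 + 16 + 128 + 256, so 13^409 ≡ 13·16·24·24·25 ≡ 22 (mod 29).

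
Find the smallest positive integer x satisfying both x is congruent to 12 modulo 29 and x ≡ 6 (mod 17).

244

Since 17·12 ≡ 1 (mod 29), take x = 6 + 17·((12−6)·12 mod 29) = 6 + 17·14 = 244.
Check: 244 mod 29 = 12, 244 mod 17 = 6.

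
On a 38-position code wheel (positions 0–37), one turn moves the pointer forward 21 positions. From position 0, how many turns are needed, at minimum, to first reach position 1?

38 = 1·21 + 17
21 = 1·17 + 4
17 = 4·4 + 1
4 = 4·1 + 0
Back-substituting gives 21·29 ≡ 1 (mod 38).

29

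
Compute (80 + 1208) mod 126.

Dividing 1208 by 126 gives quotient 9 and remainder 74.
(80 + 74) mod 126 = 28.

28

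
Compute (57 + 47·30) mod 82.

73

47·30 = 1410.
1410 − 17·82 = 16, so 1410 ≡ 16 (mod 82).
(57 + 16) mod 82 = 73.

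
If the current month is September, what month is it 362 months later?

November

362 = 30·12 + 2, so 362 mod 12 = 2.
September + 2 months → November.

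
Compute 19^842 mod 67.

Square-and-reduce mod 67: 19^1≡19, 19^2≡26, 19^4≡6, 19^8≡36, 19^16≡23, 19^32≡60, 19^64≡49, 19^128≡56, 19^256≡54, 19^512≡35.
Since 842 = 2 + 8 + 64 + 256 + 512 in binary, 19^842 ≡ 26·36·49·54·35 ≡ 35 (mod 67).

35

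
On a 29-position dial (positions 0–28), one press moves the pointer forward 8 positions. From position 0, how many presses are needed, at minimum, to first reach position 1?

11

8·11 = 88 = 3·29 + 1, so 8⁻¹ ≡ 11 (mod 29).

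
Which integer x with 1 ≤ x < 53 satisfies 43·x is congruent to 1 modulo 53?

43·37 = 1591 = 30·53 + 1, so 43⁻¹ ≡ 37 (mod 53).

37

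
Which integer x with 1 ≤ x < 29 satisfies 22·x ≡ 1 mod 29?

22·4 = 88 = 3·29 + 1, so 22⁻¹ ≡ 4 (mod 29).

4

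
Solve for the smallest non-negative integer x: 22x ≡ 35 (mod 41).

37

The inverse of 22 mod 41 is 28 (since 22·28 = 616 ≡ 1).
So x ≡ 28·35 = 980 ≡ 37 (mod 41).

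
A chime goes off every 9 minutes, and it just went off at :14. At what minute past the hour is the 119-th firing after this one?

5

119·9 = 1071.
Dividing 1071 by 60 gives quotient 17 and remainder 51.
(14 + 51) mod 60 = 5.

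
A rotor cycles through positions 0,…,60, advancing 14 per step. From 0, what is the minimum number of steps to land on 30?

37

14⁻¹ ≡ 48 (mod 61) because 14·48 = 672 = 11·61 + 1.
So x ≡ 48·30 = 1440 ≡ 37 (mod 61).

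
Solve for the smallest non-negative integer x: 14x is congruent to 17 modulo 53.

14⁻¹ ≡ 19 (mod 53) because 14·19 = 266 = 5·53 + 1.
Multiplying both sides by 19: x ≡ 19·17 = 323 ≡ 5 (mod 53).

5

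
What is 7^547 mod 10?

3

The units digit of 7^n cycles with period 4: 7, 9, 3, 1, …
547 mod 4 = 3, so the last digit matches 7^3 = 3.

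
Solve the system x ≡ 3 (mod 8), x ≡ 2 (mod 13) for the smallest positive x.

67

x ≡ 3 (mod 8) gives x ∈ {3, 11, 19, 27, 35, 43, 51, 59, …}.
The first of these with x mod 13 = 2 is 67.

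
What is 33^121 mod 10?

Powers of 3 mod 10 repeat with period 4: 3, 9, 7, 1.
121 mod 4 = 1, so the last digit matches 3^1 = 3.

3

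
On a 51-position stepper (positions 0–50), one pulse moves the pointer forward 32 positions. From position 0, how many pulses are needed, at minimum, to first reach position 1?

8

32·8 = 256 = 5·51 + 1, so 32⁻¹ ≡ 8 (mod 51).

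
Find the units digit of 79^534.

1

Powers of 9 mod 10 repeat with period 2: 9, 1.
534 leaves remainder 0 on division by 2, so 79^534 ends in 1.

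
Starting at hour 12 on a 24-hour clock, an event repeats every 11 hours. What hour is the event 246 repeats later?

246·11 = 2706.
Dividing 2706 by 24 gives quotient 112 and remainder 18.
(12 + 18) mod 24 = 6.

6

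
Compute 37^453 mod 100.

Successive squares of 37 mod 100: 37^1≡37, 37^2≡69, 37^4≡61, 37^8≡21, 37^16≡41, 37^32≡81, 37^64≡61, 37^128≡21, 37^256≡41.
453 = 1 + 4 + 64 + 128 + 256, so 37^453 ≡ 37·61·61·21·41 ≡ 97 (mod 100).

97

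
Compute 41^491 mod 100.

Square-and-reduce mod 100: 41^1≡41, 41^2≡81, 41^4≡61, 41^8≡21, 41^16≡41, 41^32≡81, 41^64≡61, 41^128≡21, 41^256≡41.
Since 491 = 1 + 2 + 8 + 32 + 64 + 128 + 256 in binary, 41^491 ≡ 41·81·21·81·61·21·41 ≡ 41 (mod 100).

41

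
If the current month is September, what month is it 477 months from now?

477 = 39·12 + 9, so 477 mod 12 = 9.
September + 9 months → June.

June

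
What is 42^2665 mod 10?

The units digit of 42^n cycles with period 4: 2, 4, 8, 6, …
2665 leaves remainder 1 on division by 4, so 42^2665 ends in 2.

2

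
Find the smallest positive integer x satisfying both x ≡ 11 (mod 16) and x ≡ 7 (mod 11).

Since 11·3 ≡ 1 (mod 16), take x = 7 + 11·((11−7)·3 mod 16) = 7 + 11·12 = 139.
Check: 139 mod 16 = 11, 139 mod 11 = 7.

139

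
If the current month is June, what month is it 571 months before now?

November

571 = 47·12 + 7, so 571 mod 12 = 7.
June − 7 months → November.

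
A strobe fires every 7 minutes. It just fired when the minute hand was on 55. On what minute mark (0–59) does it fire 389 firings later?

18

389·7 = 2723.
2723 − 45·60 = 23, so 2723 ≡ 23 (mod 60).
(55 + 23) mod 60 = 18.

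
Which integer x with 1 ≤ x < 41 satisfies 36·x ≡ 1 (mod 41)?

41 = 1·36 + 5
36 = 7·5 + 1
5 = 5·1 + 0
Back-substituting gives 36·8 ≡ 1 (mod 41).

8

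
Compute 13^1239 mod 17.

4

Successive squares of 13 mod 17: 13^1≡13, 13^2≡16, 13^4≡1, 13^8≡1, 13^16≡1, 13^32≡1, 13^64≡1, 13^128≡1, 13^256≡1, 13^512≡1, 13^1024≡1.
Since 1239 = 1 + 2 + 4 + 16 + 64 + 128 + 1024 in binary, 13^1239 ≡ 13·16·1·1·1·1·1 ≡ 4 (mod 17).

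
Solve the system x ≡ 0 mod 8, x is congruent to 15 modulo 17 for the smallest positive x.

Since 17·1 ≡ 1 (mod 8), take x = 15 + 17·((0−15)·1 mod 8) = 15 + 17·1 = 32.
Check: 32 mod 8 = 0, 32 mod 17 = 15.

32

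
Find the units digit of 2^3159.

8

Powers of 2 mod 10 repeat with period 4: 2, 4, 8, 6.
3159 mod 4 = 3, so the last digit matches 2^3 = 8.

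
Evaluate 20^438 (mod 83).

12

By repeated squaring mod 83: 20^1≡20, 20^2≡68, 20^4≡59, 20^8≡78, 20^16≡25, 20^32≡44, 20^64≡27, 20^128≡65, 20^256≡75.
Since 438 = 2 + 4 + 16 + 32 + 128 + 256 in binary, 20^438 ≡ 68·59·25·44·65·75 ≡ 12 (mod 83).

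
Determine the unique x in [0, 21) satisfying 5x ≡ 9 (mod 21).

6

5⁻¹ ≡ 17 (mod 21) because 5·17 = 85 = 4·21 + 1.
Multiplying both sides by 17: x ≡ 17·9 = 153 ≡ 6 (mod 21).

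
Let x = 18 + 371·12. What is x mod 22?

371·12 = 4452.
4452 = 202·22 + 8, so 4452 mod 22 = 8.
(18 + 8) mod 22 = 4.

4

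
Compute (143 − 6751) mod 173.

139

6751 − 39·173 = 4, so 6751 ≡ 4 (mod 173).
(143 − 4) mod 173 = 139.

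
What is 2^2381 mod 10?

2

Powers of 2 mod 10 repeat with period 4: 2, 4, 8, 6.
2381 mod 4 = 1, so the last digit matches 2^1 = 2.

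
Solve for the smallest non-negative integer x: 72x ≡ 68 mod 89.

85

The inverse of 72 mod 89 is 68 (since 72·68 = 4896 ≡ 1).
Multiplying both sides by 68: x ≡ 68·68 = 4624 ≡ 85 (mod 89).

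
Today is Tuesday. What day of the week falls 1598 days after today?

Thursday

1598 mod 7 = 2 (since 228·7 = 1596).
Tuesday + 2 days → Thursday.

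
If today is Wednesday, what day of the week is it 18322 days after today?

Saturday

Dividing 18322 by 7 gives quotient 2617 and remainder 3.
Wednesday + 3 days → Saturday.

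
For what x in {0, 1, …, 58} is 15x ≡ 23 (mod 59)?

15⁻¹ ≡ 4 (mod 59) because 15·4 = 60 = 1·59 + 1.
Multiplying both sides by 4: x ≡ 4·23 = 92 ≡ 33 (mod 59).

33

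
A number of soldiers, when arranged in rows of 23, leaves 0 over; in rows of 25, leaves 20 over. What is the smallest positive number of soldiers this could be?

x ≡ 0 (mod 23) gives x ∈ {0, 23, 46, 69, 92, 115, 138, 161, …}.
The first of these with x mod 25 = 20 is 345.

345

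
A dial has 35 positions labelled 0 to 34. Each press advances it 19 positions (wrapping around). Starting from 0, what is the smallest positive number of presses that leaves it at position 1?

24

35 = 1·19 + 16
19 = 1·16 + 3
16 = 5·3 + 1
3 = 3·1 + 0
Back-substituting gives 19·24 ≡ 1 (mod 35).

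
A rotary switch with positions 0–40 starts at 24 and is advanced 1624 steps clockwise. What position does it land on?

8

1624 − 39·41 = 25, so 1624 ≡ 25 (mod 41).
(24 + 25) mod 41 = 8.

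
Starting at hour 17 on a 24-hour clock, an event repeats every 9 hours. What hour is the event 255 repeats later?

255·9 = 2295.
2295 mod 24 = 15 (since 95·24 = 2280).
(17 + 15) mod 24 = 8.

8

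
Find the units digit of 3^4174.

9

Last digits of 3^n: 3, 9, 7, 1 (period 4).
4174 leaves remainder 2 on division by 4, so 3^4174 ends in 9.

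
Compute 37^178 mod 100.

Square-and-reduce mod 100: 37^1≡37, 37^2≡69, 37^4≡61, 37^8≡21, 37^16≡41, 37^32≡81, 37^64≡61, 37^128≡21.
Since 178 = 2 + 16 + 32 + 128 in binary, 37^178 ≡ 69·41·81·21 ≡ 29 (mod 100).

29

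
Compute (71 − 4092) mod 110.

4092 − 37·110 = 22, so 4092 ≡ 22 (mod 110).
(71 − 22) mod 110 = 49.

49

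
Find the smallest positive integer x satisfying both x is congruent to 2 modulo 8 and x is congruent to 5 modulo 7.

x ≡ 5 (mod 7) gives x ∈ {5, 12, 19, 26}.
The first of these with x mod 8 = 2 is 26.

26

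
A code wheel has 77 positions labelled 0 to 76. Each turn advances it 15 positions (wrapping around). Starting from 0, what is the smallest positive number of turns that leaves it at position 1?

77 = 5·15 + 2
15 = 7·2 + 1
2 = 2·1 + 0
Back-substituting gives 15·36 ≡ 1 (mod 77).

36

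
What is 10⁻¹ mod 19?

19 = 1·10 + 9
10 = 1·9 + 1
9 = 9·1 + 0
Back-substituting gives 10·2 ≡ 1 (mod 19).

2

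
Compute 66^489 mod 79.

By repeated squaring mod 79: 66^1≡66, 66^2≡11, 66^4≡42, 66^8≡26, 66^16≡44, 66^32≡40, 66^64≡20, 66^128≡5, 66^256≡25.
489 = 1 + 8 + 32 + 64 + 128 + 256, so 66^489 ≡ 66·26·40·20·5·25 ≡ 71 (mod 79).

71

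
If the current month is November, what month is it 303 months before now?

303 − 25·12 = 3, so 303 ≡ 3 (mod 12).
November − 3 months → August.

August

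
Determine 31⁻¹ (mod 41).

4

31·4 = 124 = 3·41 + 1, so 31⁻¹ ≡ 4 (mod 41).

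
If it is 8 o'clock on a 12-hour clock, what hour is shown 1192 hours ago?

1192 − 99·12 = 4, so 1192 ≡ 4 (mod 12).
8 − 4 → 4 on a 12-hour dial.

4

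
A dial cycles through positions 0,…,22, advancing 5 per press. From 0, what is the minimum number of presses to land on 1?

5⁻¹ ≡ 14 (mod 23) because 5·14 = 70 = 3·23 + 1.
So x ≡ 14·1 = 14 ≡ 14 (mod 23).

14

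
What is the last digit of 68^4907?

2

Last digits of 8^n: 8, 4, 2, 6 (period 4).
4907 leaves remainder 3 on division by 4, so 68^4907 ends in 2.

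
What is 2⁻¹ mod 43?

22

2·22 = 44 = 1·43 + 1, so 2⁻¹ ≡ 22 (mod 43).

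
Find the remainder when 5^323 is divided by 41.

Successive squares of 5 mod 41: 5^1≡5, 5^2≡25, 5^4≡10, 5^8≡18, 5^16≡37, 5^32≡16, 5^64≡10, 5^128≡18, 5^256≡37.
Since 323 = 1 + 2 + 64 + 256 in binary, 5^323 ≡ 5·25·10·37 ≡ 2 (mod 41).

2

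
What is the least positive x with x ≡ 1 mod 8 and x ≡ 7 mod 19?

Since 19·3 ≡ 1 (mod 8), take x = 7 + 19·((1−7)·3 mod 8) = 7 + 19·6 = 121.
Check: 121 mod 8 = 1, 121 mod 19 = 7.

121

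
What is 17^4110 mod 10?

Powers of 7 mod 10 repeat with period 4: 7, 9, 3, 1.
4110 leaves remainder 2 on division by 4, so 17^4110 ends in 9.

9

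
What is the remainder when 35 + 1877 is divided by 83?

3

1877 − 22·83 = 51, so 1877 ≡ 51 (mod 83).
(35 + 51) mod 83 = 3.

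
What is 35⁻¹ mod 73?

35·48 = 1680 = 23·73 + 1, so 35⁻¹ ≡ 48 (mod 73).

48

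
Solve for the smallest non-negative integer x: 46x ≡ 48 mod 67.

The inverse of 46 mod 67 is 51 (since 46·51 = 2346 ≡ 1).
So x ≡ 51·48 = 2448 ≡ 36 (mod 67).

36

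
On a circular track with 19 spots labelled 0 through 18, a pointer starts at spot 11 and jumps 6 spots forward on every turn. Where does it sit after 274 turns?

274·6 = 1644.
Dividing 1644 by 19 gives quotient 86 and remainder 10.
(11 + 10) mod 19 = 2.

2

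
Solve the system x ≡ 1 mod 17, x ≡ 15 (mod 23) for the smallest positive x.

222

x ≡ 1 (mod 17) gives x ∈ {1, 18, 35, 52, 69, 86, 103, 120, …}.
The first of these with x mod 23 = 15 is 222.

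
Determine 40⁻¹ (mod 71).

16

40·16 = 640 = 9·71 + 1, so 40⁻¹ ≡ 16 (mod 71).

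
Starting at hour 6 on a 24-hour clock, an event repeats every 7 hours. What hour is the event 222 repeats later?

0

222·7 = 1554.
1554 mod 24 = 18 (since 64·24 = 1536).
(6 + 18) mod 24 = 0.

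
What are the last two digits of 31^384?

21

Square-and-reduce mod 100: 31^1≡31, 31^2≡61, 31^4≡21, 31^8≡41, 31^16≡81, 31^32≡61, 31^64≡21, 31^128≡41, 31^256≡81.
Since 384 = 128 + 256 in binary, 31^384 ≡ 41·81 ≡ 21 (mod 100).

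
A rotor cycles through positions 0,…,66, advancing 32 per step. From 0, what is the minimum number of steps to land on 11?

15

32⁻¹ ≡ 44 (mod 67) because 32·44 = 1408 = 21·67 + 1.
Multiplying both sides by 44: x ≡ 44·11 = 484 ≡ 15 (mod 67).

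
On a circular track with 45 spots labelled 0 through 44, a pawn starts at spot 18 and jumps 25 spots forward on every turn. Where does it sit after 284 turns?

8

284·25 = 7100.
7100 − 157·45 = 35, so 7100 ≡ 35 (mod 45).
(18 + 35) mod 45 = 8.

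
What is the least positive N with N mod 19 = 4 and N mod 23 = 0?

23

Since 23·5 ≡ 1 (mod 19), take x = 0 + 23·((4−0)·5 mod 19) = 0 + 23·1 = 23.
Check: 23 mod 19 = 4, 23 mod 23 = 0.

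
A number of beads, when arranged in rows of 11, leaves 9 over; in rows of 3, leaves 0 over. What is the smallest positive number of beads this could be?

x ≡ 0 (mod 3) gives x ∈ {0, 3, 6, 9}.
The first of these with x mod 11 = 9 is 9.

9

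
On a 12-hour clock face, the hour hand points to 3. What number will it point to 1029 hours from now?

12

1029 mod 12 = 9 (since 85·12 = 1020).
3 + 9 → 12 on a 12-hour dial.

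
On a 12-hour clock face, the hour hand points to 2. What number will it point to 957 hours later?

957 mod 12 = 9 (since 79·12 = 948).
2 + 9 → 11 on a 12-hour dial.

11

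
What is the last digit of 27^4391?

3

The units digit of 27^n cycles with period 4: 7, 9, 3, 1, …
4391 leaves remainder 3 on division by 4, so 27^4391 ends in 3.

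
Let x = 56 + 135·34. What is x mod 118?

44

135·34 = 4590.
4590 − 38·118 = 106, so 4590 ≡ 106 (mod 118).
(56 + 106) mod 118 = 44.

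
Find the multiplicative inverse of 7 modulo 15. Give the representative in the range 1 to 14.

7·13 = 91 = 6·15 + 1, so 7⁻¹ ≡ 13 (mod 15).

13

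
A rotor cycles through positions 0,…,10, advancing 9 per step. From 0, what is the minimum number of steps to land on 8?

7

The inverse of 9 mod 11 is 5 (since 9·5 = 45 ≡ 1).
Multiplying both sides by 5: x ≡ 5·8 = 40 ≡ 7 (mod 11).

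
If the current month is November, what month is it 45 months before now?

45 mod 12 = 9 (since 3·12 = 36).
November − 9 months → February.

February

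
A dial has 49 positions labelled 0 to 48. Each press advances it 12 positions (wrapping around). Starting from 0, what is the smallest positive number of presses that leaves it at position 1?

12·45 = 540 = 11·49 + 1, so 12⁻¹ ≡ 45 (mod 49).

45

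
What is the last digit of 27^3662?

The units digit of 27^n cycles with period 4: 7, 9, 3, 1, …
3662 leaves remainder 2 on division by 4, so 27^3662 ends in 9.

9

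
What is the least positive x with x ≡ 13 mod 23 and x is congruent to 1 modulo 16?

Since 16·13 ≡ 1 (mod 23), take x = 1 + 16·((13−1)·13 mod 23) = 1 + 16·18 = 289.
Check: 289 mod 23 = 13, 289 mod 16 = 1.

289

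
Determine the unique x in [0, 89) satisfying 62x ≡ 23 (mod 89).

42

62⁻¹ ≡ 56 (mod 89) because 62·56 = 3472 = 39·89 + 1.
Multiplying both sides by 56: x ≡ 56·23 = 1288 ≡ 42 (mod 89).
Check: 62·42 = 2604 = 29·89 + 23.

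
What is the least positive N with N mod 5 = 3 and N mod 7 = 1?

x ≡ 3 (mod 5) gives x ∈ {3, 8}.
The first of these with x mod 7 = 1 is 8.

8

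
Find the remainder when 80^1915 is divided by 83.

By repeated squaring mod 83: 80^1≡80, 80^2≡9, 80^4≡81, 80^8≡4, 80^16≡16, 80^32≡7, 80^64≡49, 80^128≡77, 80^256≡36, 80^512≡51, 80^1024≡28.
Since 1915 = 1 + 2 + 8 + 16 + 32 + 64 + 256 + 512 + 1024 in binary, 80^1915 ≡ 80·9·4·16·7·49·36·51·28 ≡ 52 (mod 83).

52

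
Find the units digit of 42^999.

8

Last digits of 2^n: 2, 4, 8, 6 (period 4).
999 mod 4 = 3, so the last digit matches 2^3 = 8.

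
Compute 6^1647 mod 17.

3

Square-and-reduce mod 17: 6^1≡6, 6^2≡2, 6^4≡4, 6^8≡16, 6^16≡1, 6^32≡1, 6^64≡1, 6^128≡1, 6^256≡1, 6^512≡1, 6^1024≡1.
1647 = 1 + 2 + 4 + 8 + 32 + 64 + 512 + 1024, so 6^1647 ≡ 6·2·4·16·1·1·1·1 ≡ 3 (mod 17).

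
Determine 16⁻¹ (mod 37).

7

16·7 = 112 = 3·37 + 1, so 16⁻¹ ≡ 7 (mod 37).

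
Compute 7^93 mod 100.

7

Square-and-reduce mod 100: 7^1≡7, 7^2≡49, 7^4≡1, 7^8≡1, 7^16≡1, 7^32≡1, 7^64≡1.
Since 93 = 1 + 4 + 8 + 16 + 64 in binary, 7^93 ≡ 7·1·1·1·1 ≡ 7 (mod 100).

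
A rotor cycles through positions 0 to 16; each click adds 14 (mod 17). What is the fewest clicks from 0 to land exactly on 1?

17 = 1·14 + 3
14 = 4·3 + 2
3 = 1·2 + 1
2 = 2·1 + 0
Back-substituting gives 14·11 ≡ 1 (mod 17).

11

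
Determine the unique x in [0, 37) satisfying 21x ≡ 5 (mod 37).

The inverse of 21 mod 37 is 30 (since 21·30 = 630 ≡ 1).
So x ≡ 30·5 = 150 ≡ 2 (mod 37).
Check: 21·2 = 42 = 1·37 + 5.

2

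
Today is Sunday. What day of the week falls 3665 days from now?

3665 mod 7 = 4 (since 523·7 = 3661).
Sunday + 4 days → Thursday.

Thursday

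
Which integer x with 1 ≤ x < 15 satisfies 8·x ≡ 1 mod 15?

2

8·2 = 16 = 1·15 + 1, so 8⁻¹ ≡ 2 (mod 15).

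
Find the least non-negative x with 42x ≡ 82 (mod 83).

81

42⁻¹ ≡ 2 (mod 83) because 42·2 = 84 = 1·83 + 1.
So x ≡ 2·82 = 164 ≡ 81 (mod 83).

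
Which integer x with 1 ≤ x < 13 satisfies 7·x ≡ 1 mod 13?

2

13 = 1·7 + 6
7 = 1·6 + 1
6 = 6·1 + 0
Back-substituting gives 7·2 ≡ 1 (mod 13).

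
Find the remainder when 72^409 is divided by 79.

19

By repeated squaring mod 79: 72^1≡72, 72^2≡49, 72^4≡31, 72^8≡13, 72^16≡11, 72^32≡42, 72^64≡26, 72^128≡44, 72^256≡40.
Since 409 = 1 + 8 + 16 + 128 + 256 in binary, 72^409 ≡ 72·13·11·44·40 ≡ 19 (mod 79).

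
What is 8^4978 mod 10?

4

Powers of 8 mod 10 repeat with period 4: 8, 4, 2, 6.
4978 leaves remainder 2 on division by 4, so 8^4978 ends in 4.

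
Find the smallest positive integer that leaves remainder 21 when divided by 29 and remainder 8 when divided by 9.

x ≡ 8 (mod 9) gives x ∈ {8, 17, 26, 35, 44, 53, 62, 71, …}.
The first of these with x mod 29 = 21 is 224.

224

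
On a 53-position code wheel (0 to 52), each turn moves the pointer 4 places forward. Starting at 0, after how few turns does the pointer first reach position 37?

4⁻¹ ≡ 40 (mod 53) because 4·40 = 160 = 3·53 + 1.
Multiplying both sides by 40: x ≡ 40·37 = 1480 ≡ 49 (mod 53).
Check: 4·49 = 196 = 3·53 + 37.

49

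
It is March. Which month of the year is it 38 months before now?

January

Dividing 38 by 12 gives quotient 3 and remainder 2.
March − 2 months → January.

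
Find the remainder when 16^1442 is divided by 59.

22

Successive squares of 16 mod 59: 16^1≡16, 16^2≡20, 16^4≡46, 16^8≡51, 16^16≡5, 16^32≡25, 16^64≡35, 16^128≡45, 16^256≡19, 16^512≡7, 16^1024≡49.
Since 1442 = 2 + 32 + 128 + 256 + 1024 in binary, 16^1442 ≡ 20·25·45·19·49 ≡ 22 (mod 59).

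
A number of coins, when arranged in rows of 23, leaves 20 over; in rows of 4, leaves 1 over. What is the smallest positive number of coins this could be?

89

Since 4·6 ≡ 1 (mod 23), take x = 1 + 4·((20−1)·6 mod 23) = 1 + 4·22 = 89.
Check: 89 mod 23 = 20, 89 mod 4 = 1.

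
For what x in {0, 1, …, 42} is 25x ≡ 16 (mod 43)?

23

The inverse of 25 mod 43 is 31 (since 25·31 = 775 ≡ 1).
So x ≡ 31·16 = 496 ≡ 23 (mod 43).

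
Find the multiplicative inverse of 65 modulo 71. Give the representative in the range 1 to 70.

59

71 = 1·65 + 6
65 = 10·6 + 5
6 = 1·5 + 1
5 = 5·1 + 0
Back-substituting gives 65·59 ≡ 1 (mod 71).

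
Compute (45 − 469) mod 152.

Dividing 469 by 152 gives quotient 3 and remainder 13.
(45 − 13) mod 152 = 32.

32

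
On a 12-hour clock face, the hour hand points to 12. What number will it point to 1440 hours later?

1440 − 120·12 = 0, so 1440 ≡ 0 (mod 12).
12 + 0 → 12 on a 12-hour dial.

12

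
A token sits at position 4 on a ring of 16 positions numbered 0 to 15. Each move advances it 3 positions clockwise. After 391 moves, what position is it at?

391·3 = 1173.
Dividing 1173 by 16 gives quotient 73 and remainder 5.
(4 + 5) mod 16 = 9.

9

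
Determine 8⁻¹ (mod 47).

6

8·6 = 48 = 1·47 + 1, so 8⁻¹ ≡ 6 (mod 47).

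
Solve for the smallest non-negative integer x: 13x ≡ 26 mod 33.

2

13⁻¹ ≡ 28 (mod 33) because 13·28 = 364 = 11·33 + 1.
So x ≡ 28·26 = 728 ≡ 2 (mod 33).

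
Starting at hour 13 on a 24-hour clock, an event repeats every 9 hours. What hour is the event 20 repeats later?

20·9 = 180.
Dividing 180 by 24 gives quotient 7 and remainder 12.
(13 + 12) mod 24 = 1.

1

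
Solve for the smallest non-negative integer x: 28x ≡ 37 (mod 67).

The inverse of 28 mod 67 is 12 (since 28·12 = 336 ≡ 1).
So x ≡ 12·37 = 444 ≡ 42 (mod 67).
Check: 28·42 = 1176 = 17·67 + 37.

42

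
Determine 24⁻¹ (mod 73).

70

24·70 = 1680 = 23·73 + 1, so 24⁻¹ ≡ 70 (mod 73).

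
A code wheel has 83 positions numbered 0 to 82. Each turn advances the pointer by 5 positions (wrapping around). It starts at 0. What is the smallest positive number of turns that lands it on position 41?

5⁻¹ ≡ 50 (mod 83) because 5·50 = 250 = 3·83 + 1.
So x ≡ 50·41 = 2050 ≡ 58 (mod 83).

58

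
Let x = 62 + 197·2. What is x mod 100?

197·2 = 394.
394 = 3·100 + 94, so 394 mod 100 = 94.
(62 + 94) mod 100 = 56.

56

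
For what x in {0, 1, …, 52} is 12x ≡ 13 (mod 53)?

32

12⁻¹ ≡ 31 (mod 53) because 12·31 = 372 = 7·53 + 1.
Multiplying both sides by 31: x ≡ 31·13 = 403 ≡ 32 (mod 53).
Check: 12·32 = 384 = 7·53 + 13.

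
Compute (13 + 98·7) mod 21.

6

98·7 = 686.
Dividing 686 by 21 gives quotient 32 and remainder 14.
(13 + 14) mod 21 = 6.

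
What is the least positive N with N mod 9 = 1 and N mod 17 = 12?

Since 17·8 ≡ 1 (mod 9), take x = 12 + 17·((1−12)·8 mod 9) = 12 + 17·2 = 46.
Check: 46 mod 9 = 1, 46 mod 17 = 12.

46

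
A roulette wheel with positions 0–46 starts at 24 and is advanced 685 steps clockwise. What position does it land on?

685 mod 47 = 27 (since 14·47 = 658).
(24 + 27) mod 47 = 4.

4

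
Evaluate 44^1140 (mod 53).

24

Square-and-reduce mod 53: 44^1≡44, 44^2≡28, 44^4≡42, 44^8≡15, 44^16≡13, 44^32≡10, 44^64≡47, 44^128≡36, 44^256≡24, 44^512≡46, 44^1024≡49.
1140 = 4 + 16 + 32 + 64 + 1024, so 44^1140 ≡ 42·13·10·47·49 ≡ 24 (mod 53).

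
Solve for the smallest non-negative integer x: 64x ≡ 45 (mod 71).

24

64⁻¹ ≡ 10 (mod 71) because 64·10 = 640 = 9·71 + 1.
So x ≡ 10·45 = 450 ≡ 24 (mod 71).
Check: 64·24 = 1536 = 21·71 + 45.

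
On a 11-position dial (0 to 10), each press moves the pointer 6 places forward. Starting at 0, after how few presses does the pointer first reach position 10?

9

6⁻¹ ≡ 2 (mod 11) because 6·2 = 12 = 1·11 + 1.
So x ≡ 2·10 = 20 ≡ 9 (mod 11).
Check: 6·9 = 54 = 4·11 + 10.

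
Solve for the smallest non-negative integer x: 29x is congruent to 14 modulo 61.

11

29⁻¹ ≡ 40 (mod 61) because 29·40 = 1160 = 19·61 + 1.
Multiplying both sides by 40: x ≡ 40·14 = 560 ≡ 11 (mod 61).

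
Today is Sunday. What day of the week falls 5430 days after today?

Friday

5430 = 775·7 + 5, so 5430 mod 7 = 5.
Sunday + 5 days → Friday.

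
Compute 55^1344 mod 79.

Square-and-reduce mod 79: 55^1≡55, 55^2≡23, 55^4≡55, 55^8≡23, 55^16≡55, 55^32≡23, 55^64≡55, 55^128≡23, 55^256≡55, 55^512≡23, 55^1024≡55.
1344 = 64 + 256 + 1024, so 55^1344 ≡ 55·55·55 ≡ 1 (mod 79).

1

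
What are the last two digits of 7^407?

Successive squares of 7 mod 100: 7^1≡7, 7^2≡49, 7^4≡1, 7^8≡1, 7^16≡1, 7^32≡1, 7^64≡1, 7^128≡1, 7^256≡1.
407 = 1 + 2 + 4 + 16 + 128 + 256, so 7^407 ≡ 7·49·1·1·1·1 ≡ 43 (mod 100).

43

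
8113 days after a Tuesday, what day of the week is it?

Tuesday

8113 − 1159·7 = 0, so 8113 ≡ 0 (mod 7).
Tuesday + 0 days → Tuesday.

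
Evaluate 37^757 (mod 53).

38

By repeated squaring mod 53: 37^1≡37, 37^2≡44, 37^4≡28, 37^8≡42, 37^16≡15, 37^32≡13, 37^64≡10, 37^128≡47, 37^256≡36, 37^512≡24.
Since 757 = 1 + 4 + 16 + 32 + 64 + 128 + 512 in binary, 37^757 ≡ 37·28·15·13·10·47·24 ≡ 38 (mod 53).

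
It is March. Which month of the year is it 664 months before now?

664 − 55·12 = 4, so 664 ≡ 4 (mod 12).
March − 4 months → November.

November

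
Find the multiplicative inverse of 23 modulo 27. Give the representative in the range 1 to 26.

20

23·20 = 460 = 17·27 + 1, so 23⁻¹ ≡ 20 (mod 27).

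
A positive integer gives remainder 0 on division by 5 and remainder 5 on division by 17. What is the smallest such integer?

Since 17·3 ≡ 1 (mod 5), take x = 5 + 17·((0−5)·3 mod 5) = 5 + 17·0 = 5.
Check: 5 mod 5 = 0, 5 mod 17 = 5.

5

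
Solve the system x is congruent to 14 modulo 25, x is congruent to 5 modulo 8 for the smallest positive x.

x ≡ 5 (mod 8) gives x ∈ {5, 13, 21, 29, 37, 45, 53, 61, …}.
The first of these with x mod 25 = 14 is 189.

189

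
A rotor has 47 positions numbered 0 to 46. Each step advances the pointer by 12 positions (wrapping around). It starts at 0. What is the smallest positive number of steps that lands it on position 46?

43

The inverse of 12 mod 47 is 4 (since 12·4 = 48 ≡ 1).
So x ≡ 4·46 = 184 ≡ 43 (mod 47).
Check: 12·43 = 516 = 10·47 + 46.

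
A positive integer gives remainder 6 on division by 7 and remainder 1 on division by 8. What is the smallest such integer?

x ≡ 6 (mod 7) gives x ∈ {6, 13, 20, 27, 34, 41}.
The first of these with x mod 8 = 1 is 41.

41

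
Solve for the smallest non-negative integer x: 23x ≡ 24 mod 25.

The inverse of 23 mod 25 is 12 (since 23·12 = 276 ≡ 1).
So x ≡ 12·24 = 288 ≡ 13 (mod 25).

13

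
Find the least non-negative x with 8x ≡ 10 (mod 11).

4

8⁻¹ ≡ 7 (mod 11) because 8·7 = 56 = 5·11 + 1.
Multiplying both sides by 7: x ≡ 7·10 = 70 ≡ 4 (mod 11).
Check: 8·4 = 32 = 2·11 + 10.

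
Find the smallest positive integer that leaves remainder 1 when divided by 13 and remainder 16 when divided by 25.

66

x ≡ 1 (mod 13) gives x ∈ {1, 14, 27, 40, 53, 66}.
The first of these with x mod 25 = 16 is 66.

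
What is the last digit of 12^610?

4

The units digit of 12^n cycles with period 4: 2, 4, 8, 6, …
610 leaves remainder 2 on division by 4, so 12^610 ends in 4.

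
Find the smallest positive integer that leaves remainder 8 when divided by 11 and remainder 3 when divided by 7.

x ≡ 3 (mod 7) gives x ∈ {3, 10, 17, 24, 31, 38, 45, 52}.
The first of these with x mod 11 = 8 is 52.

52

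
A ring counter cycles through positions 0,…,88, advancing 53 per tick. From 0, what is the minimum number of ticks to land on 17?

2

The inverse of 53 mod 89 is 42 (since 53·42 = 2226 ≡ 1).
So x ≡ 42·17 = 714 ≡ 2 (mod 89).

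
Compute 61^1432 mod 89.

45

By repeated squaring mod 89: 61^1≡61, 61^2≡72, 61^4≡22, 61^8≡39, 61^16≡8, 61^32≡64, 61^64≡2, 61^128≡4, 61^256≡16, 61^512≡78, 61^1024≡32.
1432 = 8 + 16 + 128 + 256 + 1024, so 61^1432 ≡ 39·8·4·16·32 ≡ 45 (mod 89).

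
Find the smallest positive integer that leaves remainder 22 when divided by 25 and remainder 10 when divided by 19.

Since 19·4 ≡ 1 (mod 25), take x = 10 + 19·((22−10)·4 mod 25) = 10 + 19·23 = 447.
Check: 447 mod 25 = 22, 447 mod 19 = 10.

447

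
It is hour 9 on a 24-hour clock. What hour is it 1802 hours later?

11

Dividing 1802 by 24 gives quotient 75 and remainder 2.
(9 + 2) mod 24 = 11.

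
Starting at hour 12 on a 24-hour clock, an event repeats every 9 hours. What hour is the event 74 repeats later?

6

74·9 = 666.
666 = 27·24 + 18, so 666 mod 24 = 18.
(12 + 18) mod 24 = 6.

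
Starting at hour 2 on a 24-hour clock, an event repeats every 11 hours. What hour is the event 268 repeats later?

268·11 = 2948.
2948 = 122·24 + 20, so 2948 mod 24 = 20.
(2 + 20) mod 24 = 22.

22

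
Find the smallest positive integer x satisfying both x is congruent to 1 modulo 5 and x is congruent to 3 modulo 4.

x ≡ 3 (mod 4) gives x ∈ {3, 7, 11}.
The first of these with x mod 5 = 1 is 11.

11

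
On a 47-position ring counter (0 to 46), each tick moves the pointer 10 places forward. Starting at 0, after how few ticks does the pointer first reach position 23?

7

10⁻¹ ≡ 33 (mod 47) because 10·33 = 330 = 7·47 + 1.
So x ≡ 33·23 = 759 ≡ 7 (mod 47).
Check: 10·7 = 70 = 1·47 + 23.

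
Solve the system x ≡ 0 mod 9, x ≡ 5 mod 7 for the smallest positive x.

54

x ≡ 5 (mod 7) gives x ∈ {5, 12, 19, 26, 33, 40, 47, 54}.
The first of these with x mod 9 = 0 is 54.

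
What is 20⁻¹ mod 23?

15

20·15 = 300 = 13·23 + 1, so 20⁻¹ ≡ 15 (mod 23).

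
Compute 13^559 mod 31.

21

Square-and-reduce mod 31: 13^1≡13, 13^2≡14, 13^4≡10, 13^8≡7, 13^16≡18, 13^32≡14, 13^64≡10, 13^128≡7, 13^256≡18, 13^512≡14.
559 = 1 + 2 + 4 + 8 + 32 + 512, so 13^559 ≡ 13·14·10·7·14·14 ≡ 21 (mod 31).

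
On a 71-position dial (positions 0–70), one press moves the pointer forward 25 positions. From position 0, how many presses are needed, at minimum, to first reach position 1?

71 = 2·25 + 21
25 = 1·21 + 4
21 = 5·4 + 1
4 = 4·1 + 0
Back-substituting gives 25·54 ≡ 1 (mod 71).

54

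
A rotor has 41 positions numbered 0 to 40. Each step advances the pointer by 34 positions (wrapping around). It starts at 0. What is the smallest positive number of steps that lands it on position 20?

3

The inverse of 34 mod 41 is 35 (since 34·35 = 1190 ≡ 1).
So x ≡ 35·20 = 700 ≡ 3 (mod 41).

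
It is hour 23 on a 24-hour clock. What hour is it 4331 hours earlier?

12

4331 = 180·24 + 11, so 4331 mod 24 = 11.
(23 − 11) mod 24 = 12.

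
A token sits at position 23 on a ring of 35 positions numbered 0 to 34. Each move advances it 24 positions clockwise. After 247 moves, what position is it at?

1

247·24 = 5928.
5928 = 169·35 + 13, so 5928 mod 35 = 13.
(23 + 13) mod 35 = 1.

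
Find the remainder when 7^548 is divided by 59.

16

By repeated squaring mod 59: 7^1≡7, 7^2≡49, 7^4≡41, 7^8≡29, 7^16≡15, 7^32≡48, 7^64≡3, 7^128≡9, 7^256≡22, 7^512≡12.
548 = 4 + 32 + 512, so 7^548 ≡ 41·48·12 ≡ 16 (mod 59).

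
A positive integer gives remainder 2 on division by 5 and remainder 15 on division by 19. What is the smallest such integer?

x ≡ 2 (mod 5) gives x ∈ {2, 7, 12, 17, 22, 27, 32, 37, …}.
The first of these with x mod 19 = 15 is 72.

72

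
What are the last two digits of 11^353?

31

Square-and-reduce mod 100: 11^1≡11, 11^2≡21, 11^4≡41, 11^8≡81, 11^16≡61, 11^32≡21, 11^64≡41, 11^128≡81, 11^256≡61.
353 = 1 + 32 + 64 + 256, so 11^353 ≡ 11·21·41·61 ≡ 31 (mod 100).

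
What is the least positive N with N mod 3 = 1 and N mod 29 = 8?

37

Since 29·2 ≡ 1 (mod 3), take x = 8 + 29·((1−8)·2 mod 3) = 8 + 29·1 = 37.
Check: 37 mod 3 = 1, 37 mod 29 = 8.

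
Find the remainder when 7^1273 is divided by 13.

By repeated squaring mod 13: 7^1≡7, 7^2≡10, 7^4≡9, 7^8≡3, 7^16≡9, 7^32≡3, 7^64≡9, 7^128≡3, 7^256≡9, 7^512≡3, 7^1024≡9.
Since 1273 = 1 + 8 + 16 + 32 + 64 + 128 + 1024 in binary, 7^1273 ≡ 7·3·9·3·9·3·9 ≡ 7 (mod 13).

7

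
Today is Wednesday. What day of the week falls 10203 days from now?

Sunday

10203 − 1457·7 = 4, so 10203 ≡ 4 (mod 7).
Wednesday + 4 days → Sunday.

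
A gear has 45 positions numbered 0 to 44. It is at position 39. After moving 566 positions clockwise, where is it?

566 = 12·45 + 26, so 566 mod 45 = 26.
(39 + 26) mod 45 = 20.

20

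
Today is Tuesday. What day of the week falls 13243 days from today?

13243 = 1891·7 + 6, so 13243 mod 7 = 6.
Tuesday + 6 days → Monday.

Monday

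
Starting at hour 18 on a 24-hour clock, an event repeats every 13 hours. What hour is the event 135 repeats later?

135·13 = 1755.
1755 − 73·24 = 3, so 1755 ≡ 3 (mod 24).
(18 + 3) mod 24 = 21.

21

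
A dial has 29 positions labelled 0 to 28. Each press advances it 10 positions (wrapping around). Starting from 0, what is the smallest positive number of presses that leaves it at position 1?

29 = 2·10 + 9
10 = 1·9 + 1
9 = 9·1 + 0
Back-substituting gives 10·3 ≡ 1 (mod 29).

3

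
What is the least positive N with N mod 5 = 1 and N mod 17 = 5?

56

x ≡ 1 (mod 5) gives x ∈ {1, 6, 11, 16, 21, 26, 31, 36, …}.
The first of these with x mod 17 = 5 is 56.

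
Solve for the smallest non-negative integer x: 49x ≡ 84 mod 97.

71

49⁻¹ ≡ 2 (mod 97) because 49·2 = 98 = 1·97 + 1.
So x ≡ 2·84 = 168 ≡ 71 (mod 97).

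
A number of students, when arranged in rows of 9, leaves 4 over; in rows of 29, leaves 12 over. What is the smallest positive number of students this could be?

Since 29·5 ≡ 1 (mod 9), take x = 12 + 29·((4−12)·5 mod 9) = 12 + 29·5 = 157.
Check: 157 mod 9 = 4, 157 mod 29 = 12.

157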